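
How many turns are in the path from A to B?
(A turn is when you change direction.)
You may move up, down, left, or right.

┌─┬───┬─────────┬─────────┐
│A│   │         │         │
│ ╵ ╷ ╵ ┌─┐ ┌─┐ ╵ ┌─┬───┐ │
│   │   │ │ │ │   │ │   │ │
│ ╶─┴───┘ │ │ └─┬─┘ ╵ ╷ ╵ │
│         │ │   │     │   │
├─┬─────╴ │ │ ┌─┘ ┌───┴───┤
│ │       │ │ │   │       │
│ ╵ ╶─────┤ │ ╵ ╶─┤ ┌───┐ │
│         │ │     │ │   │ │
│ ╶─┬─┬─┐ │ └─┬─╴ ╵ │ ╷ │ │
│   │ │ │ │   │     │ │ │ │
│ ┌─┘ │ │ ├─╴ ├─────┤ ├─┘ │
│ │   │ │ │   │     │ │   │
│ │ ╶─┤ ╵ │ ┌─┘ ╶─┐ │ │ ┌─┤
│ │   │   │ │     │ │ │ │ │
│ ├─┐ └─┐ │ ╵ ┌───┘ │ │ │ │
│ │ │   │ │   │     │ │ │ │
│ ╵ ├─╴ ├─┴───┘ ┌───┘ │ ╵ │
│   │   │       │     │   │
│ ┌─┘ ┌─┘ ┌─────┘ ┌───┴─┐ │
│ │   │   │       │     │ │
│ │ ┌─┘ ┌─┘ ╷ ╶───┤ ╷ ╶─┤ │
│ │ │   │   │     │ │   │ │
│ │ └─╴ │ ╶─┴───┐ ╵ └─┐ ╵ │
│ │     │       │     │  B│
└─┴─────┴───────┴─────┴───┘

Directions: down, right, up, right, down, right, up, right, right, right, right, down, right, up, right, right, right, right, down, down, left, up, left, down, left, left, down, left, down, right, down, right, up, up, right, right, right, down, down, down, left, down, down, down, right, down, down, down
Number of turns: 30

Solution:

┌─┬───┬─────────┬─────────┐
│A│↱ ↓│↱ → → → ↓│↱ → → → ↓│
│ ╵ ╷ ╵ ┌─┐ ┌─┐ ╵ ┌─┬───┐ │
│↳ ↑│↳ ↑│ │ │ │↳ ↑│ │↓ ↰│↓│
│ ╶─┴───┘ │ │ └─┬─┘ ╵ ╷ ╵ │
│         │ │   │↓ ← ↲│↑ ↲│
├─┬─────╴ │ │ ┌─┘ ┌───┴───┤
│ │       │ │ │↓ ↲│↱ → → ↓│
│ ╵ ╶─────┤ │ ╵ ╶─┤ ┌───┐ │
│         │ │  ↳ ↓│↑│   │↓│
│ ╶─┬─┬─┐ │ └─┬─╴ ╵ │ ╷ │ │
│   │ │ │ │   │  ↳ ↑│ │ │↓│
│ ┌─┘ │ │ ├─╴ ├─────┤ ├─┘ │
│ │   │ │ │   │     │ │↓ ↲│
│ │ ╶─┤ ╵ │ ┌─┘ ╶─┐ │ │ ┌─┤
│ │   │   │ │     │ │ │↓│ │
│ ├─┐ └─┐ │ ╵ ┌───┘ │ │ │ │
│ │ │   │ │   │     │ │↓│ │
│ ╵ ├─╴ ├─┴───┘ ┌───┘ │ ╵ │
│   │   │       │     │↳ ↓│
│ ┌─┘ ┌─┘ ┌─────┘ ┌───┴─┐ │
│ │   │   │       │     │↓│
│ │ ┌─┘ ┌─┘ ╷ ╶───┤ ╷ ╶─┤ │
│ │ │   │   │     │ │   │↓│
│ │ └─╴ │ ╶─┴───┐ ╵ └─┐ ╵ │
│ │     │       │     │  B│
└─┴─────┴───────┴─────┴───┘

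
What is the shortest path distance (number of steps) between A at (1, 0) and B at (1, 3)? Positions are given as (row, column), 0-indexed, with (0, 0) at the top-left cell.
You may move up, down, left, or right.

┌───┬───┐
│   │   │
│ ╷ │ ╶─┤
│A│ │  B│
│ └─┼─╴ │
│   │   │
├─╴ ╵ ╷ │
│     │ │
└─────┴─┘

Finding path from (1, 0) to (1, 3):
Path: (1,0) → (2,0) → (2,1) → (3,1) → (3,2) → (2,2) → (2,3) → (1,3)
Distance: 7 steps

Solution:

┌───┬───┐
│   │   │
│ ╷ │ ╶─┤
│A│ │  B│
│ └─┼─╴ │
│↳ ↓│↱ ↑│
├─╴ ╵ ╷ │
│  ↳ ↑│ │
└─────┴─┘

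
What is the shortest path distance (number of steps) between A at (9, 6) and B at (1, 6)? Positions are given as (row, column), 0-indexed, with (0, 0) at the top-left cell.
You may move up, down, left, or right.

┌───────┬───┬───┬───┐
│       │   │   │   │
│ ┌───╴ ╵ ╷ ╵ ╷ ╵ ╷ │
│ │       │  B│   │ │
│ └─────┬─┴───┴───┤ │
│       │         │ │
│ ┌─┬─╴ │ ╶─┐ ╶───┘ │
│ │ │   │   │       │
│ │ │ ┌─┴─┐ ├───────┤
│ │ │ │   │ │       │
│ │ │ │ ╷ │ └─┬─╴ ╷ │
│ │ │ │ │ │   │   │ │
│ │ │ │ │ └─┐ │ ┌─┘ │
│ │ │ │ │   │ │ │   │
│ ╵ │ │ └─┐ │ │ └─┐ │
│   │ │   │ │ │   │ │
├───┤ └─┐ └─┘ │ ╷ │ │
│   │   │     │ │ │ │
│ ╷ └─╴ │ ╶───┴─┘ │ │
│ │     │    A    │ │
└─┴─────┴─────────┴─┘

Finding path from (9, 6) to (1, 6):
Path: (9,6) → (9,5) → (9,4) → (8,4) → (8,5) → (8,6) → (7,6) → (6,6) → (5,6) → (5,5) → (4,5) → (3,5) → (3,4) → (2,4) → (2,5) → (2,6) → (3,6) → (3,7) → (3,8) → (3,9) → (2,9) → (1,9) → (0,9) → (0,8) → (1,8) → (1,7) → (0,7) → (0,6) → (1,6)
Distance: 28 steps

Solution:

┌───────┬───┬───┬───┐
│       │   │↓ ↰│↓ ↰│
│ ┌───╴ ╵ ╷ ╵ ╷ ╵ ╷ │
│ │       │  B│↑ ↲│↑│
│ └─────┬─┴───┴───┤ │
│       │↱ → ↓    │↑│
│ ┌─┬─╴ │ ╶─┐ ╶───┘ │
│ │ │   │↑ ↰│↳ → → ↑│
│ │ │ ┌─┴─┐ ├───────┤
│ │ │ │   │↑│       │
│ │ │ │ ╷ │ └─┬─╴ ╷ │
│ │ │ │ │ │↑ ↰│   │ │
│ │ │ │ │ └─┐ │ ┌─┘ │
│ │ │ │ │   │↑│ │   │
│ ╵ │ │ └─┐ │ │ └─┐ │
│   │ │   │ │↑│   │ │
├───┤ └─┐ └─┘ │ ╷ │ │
│   │   │↱ → ↑│ │ │ │
│ ╷ └─╴ │ ╶───┴─┘ │ │
│ │     │↑ ← A    │ │
└─┴─────┴─────────┴─┘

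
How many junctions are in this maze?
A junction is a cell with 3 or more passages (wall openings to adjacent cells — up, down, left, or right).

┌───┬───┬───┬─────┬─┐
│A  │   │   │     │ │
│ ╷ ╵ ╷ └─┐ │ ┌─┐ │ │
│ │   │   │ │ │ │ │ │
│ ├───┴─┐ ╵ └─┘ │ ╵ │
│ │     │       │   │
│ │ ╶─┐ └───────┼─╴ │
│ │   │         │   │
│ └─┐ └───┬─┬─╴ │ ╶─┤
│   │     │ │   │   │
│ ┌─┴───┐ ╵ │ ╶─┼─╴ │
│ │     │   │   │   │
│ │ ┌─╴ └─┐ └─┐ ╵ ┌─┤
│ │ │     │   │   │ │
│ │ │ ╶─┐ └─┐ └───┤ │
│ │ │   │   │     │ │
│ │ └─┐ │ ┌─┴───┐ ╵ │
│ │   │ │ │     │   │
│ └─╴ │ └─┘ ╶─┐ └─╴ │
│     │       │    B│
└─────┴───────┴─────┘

Checking each cell for number of passages:

Junctions found (3+ passages):
  (2, 5): 3 passages
  (2, 9): 3 passages
  (4, 0): 3 passages
  (5, 5): 3 passages
  (6, 3): 3 passages
  (7, 4): 3 passages
  (8, 9): 3 passages
  (9, 5): 3 passages
Total junctions: 8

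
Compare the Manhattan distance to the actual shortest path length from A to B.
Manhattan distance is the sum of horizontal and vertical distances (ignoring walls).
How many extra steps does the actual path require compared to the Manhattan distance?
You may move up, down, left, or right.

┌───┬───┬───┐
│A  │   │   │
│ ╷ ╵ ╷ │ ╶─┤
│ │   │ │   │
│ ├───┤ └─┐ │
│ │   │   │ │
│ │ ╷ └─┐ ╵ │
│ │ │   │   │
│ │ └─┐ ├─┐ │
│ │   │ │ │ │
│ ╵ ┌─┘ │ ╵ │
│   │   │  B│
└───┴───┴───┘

Manhattan distance: |5 - 0| + |5 - 0| = 10
Actual path length: 12
Extra steps: 12 - 10 = 2

Solution:

┌───┬───┬───┐
│A ↓│↱ ↓│   │
│ ╷ ╵ ╷ │ ╶─┤
│ │↳ ↑│↓│   │
│ ├───┤ └─┐ │
│ │   │↳ ↓│ │
│ │ ╷ └─┐ ╵ │
│ │ │   │↳ ↓│
│ │ └─┐ ├─┐ │
│ │   │ │ │↓│
│ ╵ ┌─┘ │ ╵ │
│   │   │  B│
└───┴───┴───┘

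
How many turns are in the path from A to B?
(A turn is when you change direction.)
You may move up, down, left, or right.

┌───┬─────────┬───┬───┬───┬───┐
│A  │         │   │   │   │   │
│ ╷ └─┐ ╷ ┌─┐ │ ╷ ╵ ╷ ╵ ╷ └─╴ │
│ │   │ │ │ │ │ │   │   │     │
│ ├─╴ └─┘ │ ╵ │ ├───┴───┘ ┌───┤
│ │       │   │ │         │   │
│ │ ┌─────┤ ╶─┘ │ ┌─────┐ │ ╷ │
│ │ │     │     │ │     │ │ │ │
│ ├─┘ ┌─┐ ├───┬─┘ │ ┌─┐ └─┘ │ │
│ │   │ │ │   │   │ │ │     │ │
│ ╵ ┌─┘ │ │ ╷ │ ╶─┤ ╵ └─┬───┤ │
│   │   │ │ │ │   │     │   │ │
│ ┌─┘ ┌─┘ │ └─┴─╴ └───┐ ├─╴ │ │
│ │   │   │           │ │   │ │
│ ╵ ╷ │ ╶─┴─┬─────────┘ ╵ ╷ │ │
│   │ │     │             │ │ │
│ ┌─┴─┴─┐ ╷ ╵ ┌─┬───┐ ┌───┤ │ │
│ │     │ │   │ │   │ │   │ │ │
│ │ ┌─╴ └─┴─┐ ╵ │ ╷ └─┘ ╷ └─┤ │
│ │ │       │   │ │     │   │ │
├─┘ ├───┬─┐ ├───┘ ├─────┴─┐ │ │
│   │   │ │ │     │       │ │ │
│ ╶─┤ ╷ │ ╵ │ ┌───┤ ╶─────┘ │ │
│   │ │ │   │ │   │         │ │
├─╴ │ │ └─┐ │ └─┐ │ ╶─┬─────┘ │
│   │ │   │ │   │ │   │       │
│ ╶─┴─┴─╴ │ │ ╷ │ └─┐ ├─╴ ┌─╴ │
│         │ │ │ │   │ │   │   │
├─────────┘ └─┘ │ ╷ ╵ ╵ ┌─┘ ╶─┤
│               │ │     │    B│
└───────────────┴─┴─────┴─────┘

Directions: down, down, down, down, down, right, up, right, up, right, right, down, down, down, left, down, right, right, down, right, up, right, right, right, right, right, up, up, left, left, up, up, right, right, down, right, right, up, up, right, down, down, down, down, down, down, down, down, down, down, down, left, down, right
Number of turns: 25

Solution:

┌───┬─────────┬───┬───┬───┬───┐
│A  │         │   │   │   │   │
│ ╷ └─┐ ╷ ┌─┐ │ ╷ ╵ ╷ ╵ ╷ └─╴ │
│↓│   │ │ │ │ │ │   │   │     │
│ ├─╴ └─┘ │ ╵ │ ├───┴───┘ ┌───┤
│↓│       │   │ │         │↱ ↓│
│ │ ┌─────┤ ╶─┘ │ ┌─────┐ │ ╷ │
│↓│ │↱ → ↓│     │ │↱ → ↓│ │↑│↓│
│ ├─┘ ┌─┐ ├───┬─┘ │ ┌─┐ └─┘ │ │
│↓│↱ ↑│ │↓│   │   │↑│ │↳ → ↑│↓│
│ ╵ ┌─┘ │ │ ╷ │ ╶─┤ ╵ └─┬───┤ │
│↳ ↑│   │↓│ │ │   │↑ ← ↰│   │↓│
│ ┌─┘ ┌─┘ │ └─┴─╴ └───┐ ├─╴ │ │
│ │   │↓ ↲│           │↑│   │↓│
│ ╵ ╷ │ ╶─┴─┬─────────┘ ╵ ╷ │ │
│   │ │↳ → ↓│↱ → → → → ↑  │ │↓│
│ ┌─┴─┴─┐ ╷ ╵ ┌─┬───┐ ┌───┤ │ │
│ │     │ │↳ ↑│ │   │ │   │ │↓│
│ │ ┌─╴ └─┴─┐ ╵ │ ╷ └─┘ ╷ └─┤ │
│ │ │       │   │ │     │   │↓│
├─┘ ├───┬─┐ ├───┘ ├─────┴─┐ │ │
│   │   │ │ │     │       │ │↓│
│ ╶─┤ ╷ │ ╵ │ ┌───┤ ╶─────┘ │ │
│   │ │ │   │ │   │         │↓│
├─╴ │ │ └─┐ │ └─┐ │ ╶─┬─────┘ │
│   │ │   │ │   │ │   │      ↓│
│ ╶─┴─┴─╴ │ │ ╷ │ └─┐ ├─╴ ┌─╴ │
│         │ │ │ │   │ │   │↓ ↲│
├─────────┘ └─┘ │ ╷ ╵ ╵ ┌─┘ ╶─┤
│               │ │     │  ↳ B│
└───────────────┴─┴─────┴─────┘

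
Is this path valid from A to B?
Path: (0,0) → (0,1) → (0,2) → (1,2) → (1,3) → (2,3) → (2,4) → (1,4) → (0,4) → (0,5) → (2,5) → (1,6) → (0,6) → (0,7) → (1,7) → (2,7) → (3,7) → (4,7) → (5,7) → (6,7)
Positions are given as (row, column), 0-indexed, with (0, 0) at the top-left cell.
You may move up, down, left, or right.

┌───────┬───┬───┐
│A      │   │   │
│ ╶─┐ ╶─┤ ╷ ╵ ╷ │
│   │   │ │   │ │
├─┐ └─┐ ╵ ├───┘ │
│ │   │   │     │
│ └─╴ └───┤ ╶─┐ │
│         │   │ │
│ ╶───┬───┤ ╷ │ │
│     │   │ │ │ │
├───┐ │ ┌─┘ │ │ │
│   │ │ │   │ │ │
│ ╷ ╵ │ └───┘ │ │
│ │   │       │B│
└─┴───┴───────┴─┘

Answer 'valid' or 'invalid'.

Checking path validity:
Result: Invalid move at step 10: cannot move from (0, 5) to (2, 5).

invalid

Correct solution:

┌───────┬───┬───┐
│A → ↓  │↱ ↓│↱ ↓│
│ ╶─┐ ╶─┤ ╷ ╵ ╷ │
│   │↳ ↓│↑│↳ ↑│↓│
├─┐ └─┐ ╵ ├───┘ │
│ │   │↳ ↑│    ↓│
│ └─╴ └───┤ ╶─┐ │
│         │   │↓│
│ ╶───┬───┤ ╷ │ │
│     │   │ │ │↓│
├───┐ │ ┌─┘ │ │ │
│   │ │ │   │ │↓│
│ ╷ ╵ │ └───┘ │ │
│ │   │       │B│
└─┴───┴───────┴─┘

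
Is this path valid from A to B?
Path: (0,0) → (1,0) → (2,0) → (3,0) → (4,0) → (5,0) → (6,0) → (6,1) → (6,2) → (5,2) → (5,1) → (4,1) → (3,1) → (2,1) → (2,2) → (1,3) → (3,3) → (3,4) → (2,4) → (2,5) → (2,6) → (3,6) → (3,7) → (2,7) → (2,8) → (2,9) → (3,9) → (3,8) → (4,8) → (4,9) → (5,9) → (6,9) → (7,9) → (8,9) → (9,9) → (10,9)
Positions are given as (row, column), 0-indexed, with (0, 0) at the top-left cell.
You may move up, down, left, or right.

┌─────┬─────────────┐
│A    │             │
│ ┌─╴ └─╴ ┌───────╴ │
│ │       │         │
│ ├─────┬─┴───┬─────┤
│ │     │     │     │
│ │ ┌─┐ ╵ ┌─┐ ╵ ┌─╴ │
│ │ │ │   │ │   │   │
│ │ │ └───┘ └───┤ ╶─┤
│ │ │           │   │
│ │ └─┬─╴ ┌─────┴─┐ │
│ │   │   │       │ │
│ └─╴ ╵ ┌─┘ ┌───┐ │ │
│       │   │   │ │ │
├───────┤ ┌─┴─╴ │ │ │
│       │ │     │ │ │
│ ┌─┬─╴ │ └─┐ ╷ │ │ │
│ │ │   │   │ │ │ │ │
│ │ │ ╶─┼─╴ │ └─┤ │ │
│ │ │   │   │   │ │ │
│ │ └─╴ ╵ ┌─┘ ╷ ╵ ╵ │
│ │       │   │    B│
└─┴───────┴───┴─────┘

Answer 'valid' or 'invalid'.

Checking path validity:
Result: Invalid move at step 15: cannot move from (2, 2) to (1, 3).

invalid

Correct solution:

┌─────┬─────────────┐
│A    │             │
│ ┌─╴ └─╴ ┌───────╴ │
│↓│       │         │
│ ├─────┬─┴───┬─────┤
│↓│↱ → ↓│↱ → ↓│↱ → ↓│
│ │ ┌─┐ ╵ ┌─┐ ╵ ┌─╴ │
│↓│↑│ │↳ ↑│ │↳ ↑│↓ ↲│
│ │ │ └───┘ └───┤ ╶─┤
│↓│↑│           │↳ ↓│
│ │ └─┬─╴ ┌─────┴─┐ │
│↓│↑ ↰│   │       │↓│
│ └─╴ ╵ ┌─┘ ┌───┐ │ │
│↳ → ↑  │   │   │ │↓│
├───────┤ ┌─┴─╴ │ │ │
│       │ │     │ │↓│
│ ┌─┬─╴ │ └─┐ ╷ │ │ │
│ │ │   │   │ │ │ │↓│
│ │ │ ╶─┼─╴ │ └─┤ │ │
│ │ │   │   │   │ │↓│
│ │ └─╴ ╵ ┌─┘ ╷ ╵ ╵ │
│ │       │   │    B│
└─┴───────┴───┴─────┘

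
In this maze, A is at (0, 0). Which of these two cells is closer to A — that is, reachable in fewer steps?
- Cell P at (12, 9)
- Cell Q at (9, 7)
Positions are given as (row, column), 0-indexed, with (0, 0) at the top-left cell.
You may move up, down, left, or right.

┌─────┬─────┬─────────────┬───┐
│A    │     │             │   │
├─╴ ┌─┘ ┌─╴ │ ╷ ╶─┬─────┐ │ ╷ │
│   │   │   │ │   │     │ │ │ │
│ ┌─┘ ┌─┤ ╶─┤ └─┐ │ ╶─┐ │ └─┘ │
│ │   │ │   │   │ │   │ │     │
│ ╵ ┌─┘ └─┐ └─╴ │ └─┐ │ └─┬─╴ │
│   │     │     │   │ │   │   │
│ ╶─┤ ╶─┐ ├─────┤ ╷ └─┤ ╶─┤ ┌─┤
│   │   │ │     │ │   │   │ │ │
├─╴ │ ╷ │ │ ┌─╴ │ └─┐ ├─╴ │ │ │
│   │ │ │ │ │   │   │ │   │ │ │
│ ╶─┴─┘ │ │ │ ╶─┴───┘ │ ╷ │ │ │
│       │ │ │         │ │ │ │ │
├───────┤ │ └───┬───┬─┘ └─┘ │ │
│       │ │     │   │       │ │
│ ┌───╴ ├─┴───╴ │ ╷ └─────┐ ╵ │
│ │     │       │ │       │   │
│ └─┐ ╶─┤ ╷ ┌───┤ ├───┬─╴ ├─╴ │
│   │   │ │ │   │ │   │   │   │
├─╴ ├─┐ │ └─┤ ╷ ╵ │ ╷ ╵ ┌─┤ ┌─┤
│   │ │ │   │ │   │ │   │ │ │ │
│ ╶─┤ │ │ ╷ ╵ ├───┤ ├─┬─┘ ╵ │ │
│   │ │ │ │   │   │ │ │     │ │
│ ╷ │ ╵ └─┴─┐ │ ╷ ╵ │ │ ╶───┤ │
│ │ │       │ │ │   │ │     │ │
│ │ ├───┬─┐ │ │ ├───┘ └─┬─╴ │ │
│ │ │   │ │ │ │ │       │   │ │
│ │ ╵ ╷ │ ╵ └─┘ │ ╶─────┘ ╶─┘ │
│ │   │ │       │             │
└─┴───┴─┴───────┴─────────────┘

Shortest path A → P at (12, 9): 79 steps
Shortest path A → Q at (9, 7): 60 steps

Q is closer (60 steps vs 79 steps).

Path to P:

┌─────┬─────┬─────────────┬───┐
│A ↓  │↱ → ↓│↱ ↓          │   │
├─╴ ┌─┘ ┌─╴ │ ╷ ╶─┬─────┐ │ ╷ │
│↓ ↲│↱ ↑│↓ ↲│↑│↳ ↓│     │ │ │ │
│ ┌─┘ ┌─┤ ╶─┤ └─┐ │ ╶─┐ │ └─┘ │
│↓│↱ ↑│ │↳ ↓│↑ ↰│↓│   │ │     │
│ ╵ ┌─┘ └─┐ └─╴ │ └─┐ │ └─┬─╴ │
│↳ ↑│     │↳ → ↑│↳ ↓│ │   │   │
│ ╶─┤ ╶─┐ ├─────┤ ╷ └─┤ ╶─┤ ┌─┤
│   │   │ │↓ ← ↰│ │↳ ↓│   │ │ │
├─╴ │ ╷ │ │ ┌─╴ │ └─┐ ├─╴ │ │ │
│   │ │ │ │↓│↱ ↑│   │↓│   │ │ │
│ ╶─┴─┘ │ │ │ ╶─┴───┘ │ ╷ │ │ │
│       │ │↓│↑ ← ← ← ↲│ │ │ │ │
├───────┤ │ └───┬───┬─┘ └─┘ │ │
│       │ │↳ → ↓│↱ ↓│       │ │
│ ┌───╴ ├─┴───╴ │ ╷ └─────┐ ╵ │
│ │     │↓ ← ← ↲│↑│↳ → → ↓│   │
│ └─┐ ╶─┤ ╷ ┌───┤ ├───┬─╴ ├─╴ │
│   │   │↓│ │↱ ↓│↑│↓ ↰│↓ ↲│   │
├─╴ ├─┐ │ └─┤ ╷ ╵ │ ╷ ╵ ┌─┤ ┌─┤
│   │ │ │↳ ↓│↑│↳ ↑│↓│↑ ↲│ │ │ │
│ ╶─┤ │ │ ╷ ╵ ├───┤ ├─┬─┘ ╵ │ │
│   │ │ │ │↳ ↑│   │↓│ │     │ │
│ ╷ │ ╵ └─┴─┐ │ ╷ ╵ │ │ ╶───┤ │
│ │ │       │ │ │  P│ │     │ │
│ │ ├───┬─┐ │ │ ├───┘ └─┬─╴ │ │
│ │ │   │ │ │ │ │       │   │ │
│ │ ╵ ╷ │ ╵ └─┘ │ ╶─────┘ ╶─┘ │
│ │   │ │       │             │
└─┴───┴─┴───────┴─────────────┘

Path to Q:

┌─────┬─────┬─────────────┬───┐
│A ↓  │↱ → ↓│↱ ↓          │   │
├─╴ ┌─┘ ┌─╴ │ ╷ ╶─┬─────┐ │ ╷ │
│↓ ↲│↱ ↑│↓ ↲│↑│↳ ↓│     │ │ │ │
│ ┌─┘ ┌─┤ ╶─┤ └─┐ │ ╶─┐ │ └─┘ │
│↓│↱ ↑│ │↳ ↓│↑ ↰│↓│   │ │     │
│ ╵ ┌─┘ └─┐ └─╴ │ └─┐ │ └─┬─╴ │
│↳ ↑│     │↳ → ↑│↳ ↓│ │   │   │
│ ╶─┤ ╶─┐ ├─────┤ ╷ └─┤ ╶─┤ ┌─┤
│   │   │ │↓ ← ↰│ │↳ ↓│   │ │ │
├─╴ │ ╷ │ │ ┌─╴ │ └─┐ ├─╴ │ │ │
│   │ │ │ │↓│↱ ↑│   │↓│   │ │ │
│ ╶─┴─┘ │ │ │ ╶─┴───┘ │ ╷ │ │ │
│       │ │↓│↑ ← ← ← ↲│ │ │ │ │
├───────┤ │ └───┬───┬─┘ └─┘ │ │
│       │ │↳ → ↓│   │       │ │
│ ┌───╴ ├─┴───╴ │ ╷ └─────┐ ╵ │
│ │     │↓ ← ← ↲│ │       │   │
│ └─┐ ╶─┤ ╷ ┌───┤ ├───┬─╴ ├─╴ │
│   │   │↓│ │↱ Q│ │   │   │   │
├─╴ ├─┐ │ └─┤ ╷ ╵ │ ╷ ╵ ┌─┤ ┌─┤
│   │ │ │↳ ↓│↑│   │ │   │ │ │ │
│ ╶─┤ │ │ ╷ ╵ ├───┤ ├─┬─┘ ╵ │ │
│   │ │ │ │↳ ↑│   │ │ │     │ │
│ ╷ │ ╵ └─┴─┐ │ ╷ ╵ │ │ ╶───┤ │
│ │ │       │ │ │   │ │     │ │
│ │ ├───┬─┐ │ │ ├───┘ └─┬─╴ │ │
│ │ │   │ │ │ │ │       │   │ │
│ │ ╵ ╷ │ ╵ └─┘ │ ╶─────┘ ╶─┘ │
│ │   │ │       │             │
└─┴───┴─┴───────┴─────────────┘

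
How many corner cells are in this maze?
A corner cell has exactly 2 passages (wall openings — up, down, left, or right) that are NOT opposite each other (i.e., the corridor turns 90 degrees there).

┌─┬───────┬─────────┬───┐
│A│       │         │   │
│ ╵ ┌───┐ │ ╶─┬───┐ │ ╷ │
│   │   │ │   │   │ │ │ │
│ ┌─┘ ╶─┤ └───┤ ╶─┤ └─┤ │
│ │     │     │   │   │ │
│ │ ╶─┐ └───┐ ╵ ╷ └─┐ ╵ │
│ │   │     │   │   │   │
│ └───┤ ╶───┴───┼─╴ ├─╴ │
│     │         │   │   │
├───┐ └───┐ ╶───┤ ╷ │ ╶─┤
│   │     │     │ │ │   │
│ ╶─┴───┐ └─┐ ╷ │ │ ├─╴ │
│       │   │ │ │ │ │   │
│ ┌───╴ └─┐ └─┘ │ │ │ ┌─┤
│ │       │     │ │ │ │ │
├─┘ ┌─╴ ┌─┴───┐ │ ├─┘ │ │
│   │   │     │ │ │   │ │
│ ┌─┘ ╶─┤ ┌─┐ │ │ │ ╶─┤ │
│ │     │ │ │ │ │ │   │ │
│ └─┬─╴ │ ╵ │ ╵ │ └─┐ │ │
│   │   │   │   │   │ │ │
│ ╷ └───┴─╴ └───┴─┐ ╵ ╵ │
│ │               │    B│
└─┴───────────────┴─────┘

Counting corner cells (2 non-opposite passages):
Total corners: 64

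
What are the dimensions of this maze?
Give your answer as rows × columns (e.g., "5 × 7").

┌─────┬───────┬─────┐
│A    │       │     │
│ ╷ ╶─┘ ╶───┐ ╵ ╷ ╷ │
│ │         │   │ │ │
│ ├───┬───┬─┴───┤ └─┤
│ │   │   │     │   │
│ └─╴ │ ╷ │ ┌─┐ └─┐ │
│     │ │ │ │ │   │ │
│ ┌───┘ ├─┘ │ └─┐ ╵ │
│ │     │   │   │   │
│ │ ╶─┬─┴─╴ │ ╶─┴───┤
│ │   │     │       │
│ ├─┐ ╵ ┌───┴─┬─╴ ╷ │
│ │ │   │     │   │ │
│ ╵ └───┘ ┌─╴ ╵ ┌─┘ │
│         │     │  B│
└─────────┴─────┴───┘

Counting the maze dimensions:
Rows (vertical): 8
Columns (horizontal): 10
Dimensions: 8 × 10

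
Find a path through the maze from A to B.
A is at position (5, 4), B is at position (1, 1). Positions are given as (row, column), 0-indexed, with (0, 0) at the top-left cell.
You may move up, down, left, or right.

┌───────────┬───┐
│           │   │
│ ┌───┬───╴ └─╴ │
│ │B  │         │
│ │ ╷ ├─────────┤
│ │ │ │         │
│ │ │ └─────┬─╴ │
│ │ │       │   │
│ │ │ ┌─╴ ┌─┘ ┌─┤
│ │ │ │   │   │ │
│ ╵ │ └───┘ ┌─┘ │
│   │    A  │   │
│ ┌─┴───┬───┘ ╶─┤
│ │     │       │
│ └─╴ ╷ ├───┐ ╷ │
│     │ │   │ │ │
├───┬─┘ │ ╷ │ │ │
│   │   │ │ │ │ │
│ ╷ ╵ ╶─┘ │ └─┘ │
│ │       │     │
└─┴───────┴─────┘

Finding the shortest path from (5, 4) to (1, 1):
Path length: 7 steps
Directions: left → left → up → up → up → up → left

Solution:

┌───────────┬───┐
│           │   │
│ ┌───┬───╴ └─╴ │
│ │B ↰│         │
│ │ ╷ ├─────────┤
│ │ │↑│         │
│ │ │ └─────┬─╴ │
│ │ │↑      │   │
│ │ │ ┌─╴ ┌─┘ ┌─┤
│ │ │↑│   │   │ │
│ ╵ │ └───┘ ┌─┘ │
│   │↑ ← A  │   │
│ ┌─┴───┬───┘ ╶─┤
│ │     │       │
│ └─╴ ╷ ├───┐ ╷ │
│     │ │   │ │ │
├───┬─┘ │ ╷ │ │ │
│   │   │ │ │ │ │
│ ╷ ╵ ╶─┘ │ └─┘ │
│ │       │     │
└─┴───────┴─────┘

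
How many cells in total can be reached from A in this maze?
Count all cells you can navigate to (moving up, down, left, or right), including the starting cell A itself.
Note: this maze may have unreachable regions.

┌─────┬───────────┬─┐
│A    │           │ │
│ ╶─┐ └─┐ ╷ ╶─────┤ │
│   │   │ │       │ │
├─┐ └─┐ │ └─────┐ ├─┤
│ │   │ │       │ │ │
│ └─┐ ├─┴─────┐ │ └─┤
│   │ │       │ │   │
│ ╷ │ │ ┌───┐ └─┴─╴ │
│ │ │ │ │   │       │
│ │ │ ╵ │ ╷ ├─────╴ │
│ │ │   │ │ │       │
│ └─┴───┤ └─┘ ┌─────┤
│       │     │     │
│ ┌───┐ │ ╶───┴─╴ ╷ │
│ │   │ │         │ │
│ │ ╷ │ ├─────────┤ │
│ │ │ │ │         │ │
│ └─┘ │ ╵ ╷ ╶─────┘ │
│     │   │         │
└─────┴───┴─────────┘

Using BFS/flood-fill to find all reachable cells from A:
Maze size: 10 × 10 = 100 total cells
3 cell(s) are walled off and cannot be reached from A.
Reachable cells: 97

Reachable region (· marks reachable cells):

┌─────┬───────────┬─┐
│A · ·│· · · · · ·│ │
│ ╶─┐ └─┐ ╷ ╶─────┤ │
│· ·│· ·│·│· · · ·│ │
├─┐ └─┐ │ └─────┐ ├─┤
│·│· ·│·│· · · ·│·│ │
│ └─┐ ├─┴─────┐ │ └─┤
│· ·│·│· · · ·│·│· ·│
│ ╷ │ │ ┌───┐ └─┴─╴ │
│·│·│·│·│· ·│· · · ·│
│ │ │ ╵ │ ╷ ├─────╴ │
│·│·│· ·│·│·│· · · ·│
│ └─┴───┤ └─┘ ┌─────┤
│· · · ·│· · ·│· · ·│
│ ┌───┐ │ ╶───┴─╴ ╷ │
│·│· ·│·│· · · · ·│·│
│ │ ╷ │ ├─────────┤ │
│·│·│·│·│· · · · ·│·│
│ └─┘ │ ╵ ╷ ╶─────┘ │
│· · ·│· ·│· · · · ·│
└─────┴───┴─────────┘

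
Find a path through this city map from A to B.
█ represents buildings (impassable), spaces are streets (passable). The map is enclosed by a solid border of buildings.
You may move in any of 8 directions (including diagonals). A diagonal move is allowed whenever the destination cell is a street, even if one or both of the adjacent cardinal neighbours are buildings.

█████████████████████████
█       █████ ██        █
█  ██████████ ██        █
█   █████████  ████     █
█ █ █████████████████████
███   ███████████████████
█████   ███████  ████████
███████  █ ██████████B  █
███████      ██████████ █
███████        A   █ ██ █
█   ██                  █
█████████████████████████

Finding the shortest path from A to B:
Movement: 8-directional
Path length: 11 steps
Directions: right → right → right → down-right → right → right → right → up-right → up → up-left → left

Solution:

█████████████████████████
█       █████ ██        █
█  ██████████ ██        █
█   █████████  ████     █
█ █ █████████████████████
███   ███████████████████
█████   ███████  ████████
███████  █ ██████████B← █
███████      ██████████↖█
███████        A→→↘█ ██↑█
█   ██             →→→↗ █
█████████████████████████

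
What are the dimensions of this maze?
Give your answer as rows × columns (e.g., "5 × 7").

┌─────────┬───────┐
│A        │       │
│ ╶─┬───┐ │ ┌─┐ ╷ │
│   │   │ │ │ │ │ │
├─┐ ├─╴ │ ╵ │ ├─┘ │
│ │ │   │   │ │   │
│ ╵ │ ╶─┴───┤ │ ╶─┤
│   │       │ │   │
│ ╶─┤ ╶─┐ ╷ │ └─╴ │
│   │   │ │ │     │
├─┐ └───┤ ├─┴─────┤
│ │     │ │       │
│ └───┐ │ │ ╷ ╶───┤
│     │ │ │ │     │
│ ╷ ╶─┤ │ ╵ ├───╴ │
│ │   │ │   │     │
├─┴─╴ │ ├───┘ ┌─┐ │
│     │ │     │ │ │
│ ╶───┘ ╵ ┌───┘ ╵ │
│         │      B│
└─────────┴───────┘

Counting the maze dimensions:
Rows (vertical): 10
Columns (horizontal): 9
Dimensions: 10 × 9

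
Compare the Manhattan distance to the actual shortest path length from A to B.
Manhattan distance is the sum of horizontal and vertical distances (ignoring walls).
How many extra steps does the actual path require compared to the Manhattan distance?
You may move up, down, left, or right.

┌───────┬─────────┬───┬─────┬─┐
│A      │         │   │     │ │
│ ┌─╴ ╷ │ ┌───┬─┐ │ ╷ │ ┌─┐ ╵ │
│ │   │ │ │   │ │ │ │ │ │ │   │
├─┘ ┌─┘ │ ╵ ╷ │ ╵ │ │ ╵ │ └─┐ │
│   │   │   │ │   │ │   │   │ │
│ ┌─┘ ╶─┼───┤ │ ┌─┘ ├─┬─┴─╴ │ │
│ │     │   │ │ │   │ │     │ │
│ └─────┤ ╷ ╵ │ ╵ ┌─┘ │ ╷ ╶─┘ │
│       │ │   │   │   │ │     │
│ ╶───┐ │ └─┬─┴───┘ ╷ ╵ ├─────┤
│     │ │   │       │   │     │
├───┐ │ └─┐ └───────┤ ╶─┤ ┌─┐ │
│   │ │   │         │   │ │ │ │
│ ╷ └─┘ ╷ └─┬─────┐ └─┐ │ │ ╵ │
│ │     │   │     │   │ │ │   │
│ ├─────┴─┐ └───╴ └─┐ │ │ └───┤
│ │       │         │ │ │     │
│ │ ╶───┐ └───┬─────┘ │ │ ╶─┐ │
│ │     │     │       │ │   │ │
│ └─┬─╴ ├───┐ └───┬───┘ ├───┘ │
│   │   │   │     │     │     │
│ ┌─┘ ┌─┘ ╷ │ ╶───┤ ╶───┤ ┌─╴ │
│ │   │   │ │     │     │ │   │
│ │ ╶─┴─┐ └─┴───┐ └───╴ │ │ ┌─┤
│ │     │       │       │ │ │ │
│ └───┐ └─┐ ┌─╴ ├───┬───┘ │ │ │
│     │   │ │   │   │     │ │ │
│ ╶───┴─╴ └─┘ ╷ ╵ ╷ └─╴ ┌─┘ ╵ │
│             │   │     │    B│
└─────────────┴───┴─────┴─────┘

Manhattan distance: |14 - 0| + |14 - 0| = 28
Actual path length: 54
Extra steps: 54 - 28 = 26

Solution:

┌───────┬─────────┬───┬─────┬─┐
│A → ↓  │         │   │     │ │
│ ┌─╴ ╷ │ ┌───┬─┐ │ ╷ │ ┌─┐ ╵ │
│ │↓ ↲│ │ │   │ │ │ │ │ │ │   │
├─┘ ┌─┘ │ ╵ ╷ │ ╵ │ │ ╵ │ └─┐ │
│↓ ↲│   │   │ │   │ │   │   │ │
│ ┌─┘ ╶─┼───┤ │ ┌─┘ ├─┬─┴─╴ │ │
│↓│     │   │ │ │   │ │     │ │
│ └─────┤ ╷ ╵ │ ╵ ┌─┘ │ ╷ ╶─┘ │
│↳ → → ↓│ │   │   │   │ │     │
│ ╶───┐ │ └─┬─┴───┘ ╷ ╵ ├─────┤
│     │↓│   │       │   │     │
├───┐ │ └─┐ └───────┤ ╶─┤ ┌─┐ │
│↓ ↰│ │↓  │         │   │ │ │ │
│ ╷ └─┘ ╷ └─┬─────┐ └─┐ │ │ ╵ │
│↓│↑ ← ↲│   │     │   │ │ │   │
│ ├─────┴─┐ └───╴ └─┐ │ │ └───┤
│↓│       │         │ │ │     │
│ │ ╶───┐ └───┬─────┘ │ │ ╶─┐ │
│↓│     │     │       │ │   │ │
│ └─┬─╴ ├───┐ └───┬───┘ ├───┘ │
│↓  │   │   │     │     │↱ → ↓│
│ ┌─┘ ┌─┘ ╷ │ ╶───┤ ╶───┤ ┌─╴ │
│↓│   │   │ │     │     │↑│↓ ↲│
│ │ ╶─┴─┐ └─┴───┐ └───╴ │ │ ┌─┤
│↓│     │       │       │↑│↓│ │
│ └───┐ └─┐ ┌─╴ ├───┬───┘ │ │ │
│↓    │   │ │↱ ↓│↱ ↓│  ↱ ↑│↓│ │
│ ╶───┴─╴ └─┘ ╷ ╵ ╷ └─╴ ┌─┘ ╵ │
│↳ → → → → → ↑│↳ ↑│↳ → ↑│  ↳ B│
└─────────────┴───┴─────┴─────┘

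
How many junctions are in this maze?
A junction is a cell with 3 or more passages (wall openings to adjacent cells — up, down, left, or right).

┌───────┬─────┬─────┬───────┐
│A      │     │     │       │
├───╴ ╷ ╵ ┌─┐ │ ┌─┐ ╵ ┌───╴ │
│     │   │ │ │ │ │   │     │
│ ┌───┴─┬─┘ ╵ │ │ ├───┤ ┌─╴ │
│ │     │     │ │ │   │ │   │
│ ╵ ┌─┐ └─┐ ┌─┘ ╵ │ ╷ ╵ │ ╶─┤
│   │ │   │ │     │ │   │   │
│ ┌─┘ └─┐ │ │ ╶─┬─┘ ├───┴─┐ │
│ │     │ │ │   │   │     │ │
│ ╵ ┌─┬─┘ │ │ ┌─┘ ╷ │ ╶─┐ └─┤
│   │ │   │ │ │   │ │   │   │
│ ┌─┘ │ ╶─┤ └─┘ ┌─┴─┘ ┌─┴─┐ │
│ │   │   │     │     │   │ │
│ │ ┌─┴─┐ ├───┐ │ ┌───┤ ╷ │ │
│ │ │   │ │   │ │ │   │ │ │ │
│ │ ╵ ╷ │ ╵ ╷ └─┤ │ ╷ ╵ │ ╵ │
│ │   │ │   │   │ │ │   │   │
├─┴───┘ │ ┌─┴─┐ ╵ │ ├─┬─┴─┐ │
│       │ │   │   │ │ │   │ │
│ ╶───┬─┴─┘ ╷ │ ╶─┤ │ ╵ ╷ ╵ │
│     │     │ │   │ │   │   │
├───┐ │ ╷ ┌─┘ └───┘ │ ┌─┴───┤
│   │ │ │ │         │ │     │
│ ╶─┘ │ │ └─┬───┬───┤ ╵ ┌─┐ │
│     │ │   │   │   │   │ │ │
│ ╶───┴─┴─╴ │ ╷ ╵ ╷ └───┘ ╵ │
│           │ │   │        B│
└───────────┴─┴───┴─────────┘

Checking each cell for number of passages:

Junctions found (3+ passages):
  (0, 2): 3 passages
  (1, 13): 3 passages
  (2, 5): 4 passages
  (3, 0): 3 passages
  (3, 7): 3 passages
  (4, 2): 3 passages
  (4, 6): 3 passages
  (4, 9): 3 passages
  (5, 0): 3 passages
  (5, 10): 3 passages
  (6, 7): 3 passages
  (8, 4): 3 passages
  (8, 13): 3 passages
  (9, 7): 3 passages
  (10, 4): 3 passages
  (10, 10): 3 passages
  (11, 6): 3 passages
  (12, 0): 3 passages
  (13, 12): 3 passages
Total junctions: 19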